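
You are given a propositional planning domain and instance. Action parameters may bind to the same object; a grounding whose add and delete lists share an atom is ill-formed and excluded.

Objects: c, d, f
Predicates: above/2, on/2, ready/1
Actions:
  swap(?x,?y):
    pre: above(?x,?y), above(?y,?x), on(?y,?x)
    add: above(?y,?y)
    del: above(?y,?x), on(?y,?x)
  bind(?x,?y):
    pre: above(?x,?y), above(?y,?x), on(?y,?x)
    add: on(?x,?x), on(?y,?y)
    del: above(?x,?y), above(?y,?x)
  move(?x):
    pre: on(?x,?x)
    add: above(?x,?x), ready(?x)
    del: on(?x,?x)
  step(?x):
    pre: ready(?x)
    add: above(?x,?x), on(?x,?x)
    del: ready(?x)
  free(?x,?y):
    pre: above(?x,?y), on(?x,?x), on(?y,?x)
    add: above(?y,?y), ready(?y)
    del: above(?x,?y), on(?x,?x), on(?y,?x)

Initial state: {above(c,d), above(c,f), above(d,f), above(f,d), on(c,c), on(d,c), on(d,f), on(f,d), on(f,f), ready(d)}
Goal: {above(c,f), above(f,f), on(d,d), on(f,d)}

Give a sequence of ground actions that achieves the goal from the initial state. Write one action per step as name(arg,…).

1. bind(d,f)  →  {above(c,d), above(c,f), on(c,c), on(d,c), on(d,d), on(d,f), on(f,d), on(f,f), ready(d)}
2. move(f)  →  {above(c,d), above(c,f), above(f,f), on(c,c), on(d,c), on(d,d), on(d,f), on(f,d), ready(d), ready(f)}

bind(d,f); move(f)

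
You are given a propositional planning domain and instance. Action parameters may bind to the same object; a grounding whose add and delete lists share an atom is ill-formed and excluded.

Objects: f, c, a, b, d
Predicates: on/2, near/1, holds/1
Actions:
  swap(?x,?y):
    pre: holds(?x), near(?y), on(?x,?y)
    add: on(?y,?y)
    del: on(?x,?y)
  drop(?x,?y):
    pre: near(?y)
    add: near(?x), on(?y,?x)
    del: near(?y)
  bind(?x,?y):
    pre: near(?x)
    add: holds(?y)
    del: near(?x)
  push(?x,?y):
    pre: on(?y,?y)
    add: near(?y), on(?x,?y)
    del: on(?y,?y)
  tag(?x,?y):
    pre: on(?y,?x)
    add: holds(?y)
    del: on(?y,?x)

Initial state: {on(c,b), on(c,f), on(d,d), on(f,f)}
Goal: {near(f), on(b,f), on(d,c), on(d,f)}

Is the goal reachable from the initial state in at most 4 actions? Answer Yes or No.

1. push(f,d)  →  {near(d), on(c,b), on(c,f), on(f,d), on(f,f)}
2. drop(f,d)  →  {near(f), on(c,b), on(c,f), on(d,f), on(f,d), on(f,f)}
3. drop(d,f)  →  {near(d), on(c,b), on(c,f), on(d,f), on(f,d), on(f,f)}
4. drop(c,d)  →  {near(c), on(c,b), on(c,f), on(d,c), on(d,f), on(f,d), on(f,f)}
5. push(b,f)  →  {near(c), near(f), on(b,f), on(c,b), on(c,f), on(d,c), on(d,f), on(f,d)}
optimal plan length = 5; 5 > 4

No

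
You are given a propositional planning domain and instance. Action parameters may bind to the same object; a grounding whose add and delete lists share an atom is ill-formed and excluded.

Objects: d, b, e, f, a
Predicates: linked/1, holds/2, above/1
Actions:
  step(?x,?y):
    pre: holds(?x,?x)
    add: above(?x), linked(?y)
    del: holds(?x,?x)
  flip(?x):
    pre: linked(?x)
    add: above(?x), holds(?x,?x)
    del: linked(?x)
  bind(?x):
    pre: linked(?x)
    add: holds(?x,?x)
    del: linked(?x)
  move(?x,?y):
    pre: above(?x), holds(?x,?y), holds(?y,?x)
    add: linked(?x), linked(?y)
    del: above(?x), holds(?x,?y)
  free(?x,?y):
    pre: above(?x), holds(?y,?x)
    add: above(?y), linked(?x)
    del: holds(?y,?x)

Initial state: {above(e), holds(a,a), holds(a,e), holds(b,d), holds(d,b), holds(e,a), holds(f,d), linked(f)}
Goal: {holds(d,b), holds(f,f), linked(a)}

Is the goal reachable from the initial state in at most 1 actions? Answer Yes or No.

No

1. step(a,a)  →  {above(a), above(e), holds(a,e), holds(b,d), holds(d,b), holds(e,a), holds(f,d), linked(a), linked(f)}
2. flip(f)  →  {above(a), above(e), above(f), holds(a,e), holds(b,d), holds(d,b), holds(e,a), holds(f,d), holds(f,f), linked(a)}
optimal plan length = 2; 2 > 1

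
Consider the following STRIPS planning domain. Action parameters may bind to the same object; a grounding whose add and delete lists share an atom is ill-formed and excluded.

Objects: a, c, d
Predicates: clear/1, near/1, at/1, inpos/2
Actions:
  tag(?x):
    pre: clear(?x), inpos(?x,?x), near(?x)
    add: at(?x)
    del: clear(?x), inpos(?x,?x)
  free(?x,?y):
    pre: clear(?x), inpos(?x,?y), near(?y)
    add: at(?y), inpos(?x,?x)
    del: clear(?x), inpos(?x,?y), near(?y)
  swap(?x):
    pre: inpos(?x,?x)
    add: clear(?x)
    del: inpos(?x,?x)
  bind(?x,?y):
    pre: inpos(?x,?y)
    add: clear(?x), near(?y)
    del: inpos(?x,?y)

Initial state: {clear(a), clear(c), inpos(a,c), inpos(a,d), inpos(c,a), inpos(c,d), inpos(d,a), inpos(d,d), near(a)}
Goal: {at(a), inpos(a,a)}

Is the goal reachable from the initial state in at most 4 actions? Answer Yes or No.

1. free(c,a)  →  {at(a), clear(a), inpos(a,c), inpos(a,d), inpos(c,c), inpos(c,d), inpos(d,a), inpos(d,d)}
2. bind(c,c)  →  {at(a), clear(a), clear(c), inpos(a,c), inpos(a,d), inpos(c,d), inpos(d,a), inpos(d,d), near(c)}
3. free(a,c)  →  {at(a), at(c), clear(c), inpos(a,a), inpos(a,d), inpos(c,d), inpos(d,a), inpos(d,d)}
optimal plan length = 3; 3 ≤ 4

Yes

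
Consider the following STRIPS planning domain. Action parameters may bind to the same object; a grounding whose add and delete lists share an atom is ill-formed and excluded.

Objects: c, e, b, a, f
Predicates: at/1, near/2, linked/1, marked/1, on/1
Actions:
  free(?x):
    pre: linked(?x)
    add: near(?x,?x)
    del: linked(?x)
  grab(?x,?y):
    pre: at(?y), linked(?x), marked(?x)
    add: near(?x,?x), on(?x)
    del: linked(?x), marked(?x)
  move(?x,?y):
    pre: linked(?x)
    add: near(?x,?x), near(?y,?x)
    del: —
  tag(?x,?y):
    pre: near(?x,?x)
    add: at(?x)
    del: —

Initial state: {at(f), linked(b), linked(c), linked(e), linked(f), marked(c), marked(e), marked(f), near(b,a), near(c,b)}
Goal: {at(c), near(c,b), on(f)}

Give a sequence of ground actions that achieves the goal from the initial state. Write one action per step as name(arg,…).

1. free(c)  →  {at(f), linked(b), linked(e), linked(f), marked(c), marked(e), marked(f), near(b,a), near(c,b), near(c,c)}
2. grab(f,f)  →  {at(f), linked(b), linked(e), marked(c), marked(e), near(b,a), near(c,b), near(c,c), near(f,f), on(f)}
3. tag(c,c)  →  {at(c), at(f), linked(b), linked(e), marked(c), marked(e), near(b,a), near(c,b), near(c,c), near(f,f), on(f)}

free(c); grab(f,f); tag(c,c)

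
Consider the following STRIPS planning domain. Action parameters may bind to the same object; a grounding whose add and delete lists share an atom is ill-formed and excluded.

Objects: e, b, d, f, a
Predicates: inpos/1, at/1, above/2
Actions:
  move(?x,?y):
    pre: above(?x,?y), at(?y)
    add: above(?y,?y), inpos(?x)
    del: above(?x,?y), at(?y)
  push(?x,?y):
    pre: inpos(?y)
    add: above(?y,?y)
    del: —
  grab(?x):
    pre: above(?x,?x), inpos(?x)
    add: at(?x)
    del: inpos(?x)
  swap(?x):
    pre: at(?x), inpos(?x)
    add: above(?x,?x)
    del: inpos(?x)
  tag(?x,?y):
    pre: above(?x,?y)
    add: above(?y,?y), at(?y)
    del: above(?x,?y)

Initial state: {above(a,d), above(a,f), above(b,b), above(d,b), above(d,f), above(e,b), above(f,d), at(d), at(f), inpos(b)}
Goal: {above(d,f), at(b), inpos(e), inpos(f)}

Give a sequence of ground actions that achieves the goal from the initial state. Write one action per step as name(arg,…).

1. move(f,d)  →  {above(a,d), above(a,f), above(b,b), above(d,b), above(d,d), above(d,f), above(e,b), at(f), inpos(b), inpos(f)}
2. grab(b)  →  {above(a,d), above(a,f), above(b,b), above(d,b), above(d,d), above(d,f), above(e,b), at(b), at(f), inpos(f)}
3. move(e,b)  →  {above(a,d), above(a,f), above(b,b), above(d,b), above(d,d), above(d,f), at(f), inpos(e), inpos(f)}
4. tag(d,b)  →  {above(a,d), above(a,f), above(b,b), above(d,d), above(d,f), at(b), at(f), inpos(e), inpos(f)}

move(f,d); grab(b); move(e,b); tag(d,b)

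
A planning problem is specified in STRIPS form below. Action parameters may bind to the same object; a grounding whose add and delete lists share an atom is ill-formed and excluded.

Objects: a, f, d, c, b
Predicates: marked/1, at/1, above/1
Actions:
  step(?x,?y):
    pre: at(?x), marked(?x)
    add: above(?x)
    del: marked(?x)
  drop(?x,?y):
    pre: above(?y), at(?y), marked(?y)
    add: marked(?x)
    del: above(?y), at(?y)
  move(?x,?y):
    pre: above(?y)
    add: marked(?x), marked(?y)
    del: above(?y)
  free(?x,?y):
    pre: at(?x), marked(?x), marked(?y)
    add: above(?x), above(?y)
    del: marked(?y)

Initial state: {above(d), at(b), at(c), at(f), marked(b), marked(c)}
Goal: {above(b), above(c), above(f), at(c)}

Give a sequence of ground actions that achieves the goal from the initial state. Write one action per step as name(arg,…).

step(c,a); move(f,d); free(f,b)

1. step(c,a)  →  {above(c), above(d), at(b), at(c), at(f), marked(b)}
2. move(f,d)  →  {above(c), at(b), at(c), at(f), marked(b), marked(d), marked(f)}
3. free(f,b)  →  {above(b), above(c), above(f), at(b), at(c), at(f), marked(d), marked(f)}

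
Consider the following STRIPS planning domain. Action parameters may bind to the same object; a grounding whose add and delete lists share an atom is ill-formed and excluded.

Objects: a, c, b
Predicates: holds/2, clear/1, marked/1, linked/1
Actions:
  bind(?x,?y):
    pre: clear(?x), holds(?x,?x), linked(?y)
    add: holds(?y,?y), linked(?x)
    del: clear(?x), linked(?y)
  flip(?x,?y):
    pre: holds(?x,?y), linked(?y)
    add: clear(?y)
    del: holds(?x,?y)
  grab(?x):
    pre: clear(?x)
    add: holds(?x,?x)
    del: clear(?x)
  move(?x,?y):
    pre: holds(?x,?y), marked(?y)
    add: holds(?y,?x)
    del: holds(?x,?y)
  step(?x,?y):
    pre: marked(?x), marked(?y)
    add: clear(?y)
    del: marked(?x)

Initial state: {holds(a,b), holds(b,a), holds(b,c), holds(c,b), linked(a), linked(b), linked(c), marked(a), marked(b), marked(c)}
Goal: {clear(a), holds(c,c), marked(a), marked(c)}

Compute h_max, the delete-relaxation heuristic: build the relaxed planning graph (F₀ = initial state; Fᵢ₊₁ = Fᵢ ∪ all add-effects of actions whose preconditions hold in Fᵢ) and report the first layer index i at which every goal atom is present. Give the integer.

2

F0 = init (10 atoms)
F1 = F0 ∪ {clear(a), clear(b), clear(c)}  (13 atoms)
F2 = F1 ∪ {holds(a,a), holds(b,b), holds(c,c)}  (16 atoms)
goal ⊆ F2  ⇒  h_max = 2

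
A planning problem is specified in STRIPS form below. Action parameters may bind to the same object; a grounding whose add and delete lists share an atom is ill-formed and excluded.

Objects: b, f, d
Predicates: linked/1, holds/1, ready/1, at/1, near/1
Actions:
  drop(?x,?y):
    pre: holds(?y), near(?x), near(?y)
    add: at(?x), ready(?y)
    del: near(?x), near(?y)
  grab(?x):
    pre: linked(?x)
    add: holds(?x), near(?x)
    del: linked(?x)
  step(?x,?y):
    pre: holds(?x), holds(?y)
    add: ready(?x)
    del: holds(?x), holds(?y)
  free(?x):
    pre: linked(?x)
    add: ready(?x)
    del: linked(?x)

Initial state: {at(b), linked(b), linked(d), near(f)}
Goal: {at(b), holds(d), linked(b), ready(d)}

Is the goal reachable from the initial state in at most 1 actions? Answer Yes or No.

1. grab(d)  →  {at(b), holds(d), linked(b), near(d), near(f)}
2. drop(f,d)  →  {at(b), at(f), holds(d), linked(b), ready(d)}
optimal plan length = 2; 2 > 1

No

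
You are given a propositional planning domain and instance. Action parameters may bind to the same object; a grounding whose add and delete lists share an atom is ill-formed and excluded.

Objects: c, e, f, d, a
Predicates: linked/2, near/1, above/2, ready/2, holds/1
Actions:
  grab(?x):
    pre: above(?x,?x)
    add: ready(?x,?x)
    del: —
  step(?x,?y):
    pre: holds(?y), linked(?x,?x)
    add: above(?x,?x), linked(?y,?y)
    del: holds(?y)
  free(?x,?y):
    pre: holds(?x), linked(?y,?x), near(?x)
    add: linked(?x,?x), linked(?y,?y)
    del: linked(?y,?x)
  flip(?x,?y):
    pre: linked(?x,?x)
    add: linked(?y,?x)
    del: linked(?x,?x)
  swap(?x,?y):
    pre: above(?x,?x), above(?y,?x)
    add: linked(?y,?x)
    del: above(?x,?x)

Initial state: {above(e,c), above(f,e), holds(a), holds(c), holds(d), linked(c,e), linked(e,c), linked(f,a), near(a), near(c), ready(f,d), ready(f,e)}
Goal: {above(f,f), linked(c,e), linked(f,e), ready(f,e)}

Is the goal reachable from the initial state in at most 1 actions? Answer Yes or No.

1. free(c,e)  →  {above(e,c), above(f,e), holds(a), holds(c), holds(d), linked(c,c), linked(c,e), linked(e,e), linked(f,a), near(a), near(c), ready(f,d), ready(f,e)}
2. free(a,f)  →  {above(e,c), above(f,e), holds(a), holds(c), holds(d), linked(a,a), linked(c,c), linked(c,e), linked(e,e), linked(f,f), near(a), near(c), ready(f,d), ready(f,e)}
3. step(f,c)  →  {above(e,c), above(f,e), above(f,f), holds(a), holds(d), linked(a,a), linked(c,c), linked(c,e), linked(e,e), linked(f,f), near(a), near(c), ready(f,d), ready(f,e)}
4. flip(e,f)  →  {above(e,c), above(f,e), above(f,f), holds(a), holds(d), linked(a,a), linked(c,c), linked(c,e), linked(f,e), linked(f,f), near(a), near(c), ready(f,d), ready(f,e)}
optimal plan length = 4; 4 > 1

No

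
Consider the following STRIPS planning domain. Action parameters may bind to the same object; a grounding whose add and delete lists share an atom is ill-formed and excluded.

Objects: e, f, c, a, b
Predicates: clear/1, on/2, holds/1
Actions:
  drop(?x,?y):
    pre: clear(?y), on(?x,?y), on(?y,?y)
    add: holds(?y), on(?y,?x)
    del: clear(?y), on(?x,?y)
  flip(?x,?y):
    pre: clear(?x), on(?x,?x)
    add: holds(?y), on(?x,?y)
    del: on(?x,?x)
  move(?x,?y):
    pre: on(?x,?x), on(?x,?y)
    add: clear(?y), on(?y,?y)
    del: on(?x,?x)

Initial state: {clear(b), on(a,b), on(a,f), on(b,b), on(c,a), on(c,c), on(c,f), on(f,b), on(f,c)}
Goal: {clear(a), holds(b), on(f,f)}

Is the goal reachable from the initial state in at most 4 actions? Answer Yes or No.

Yes

1. drop(f,b)  →  {holds(b), on(a,b), on(a,f), on(b,b), on(b,f), on(c,a), on(c,c), on(c,f), on(f,c)}
2. move(c,a)  →  {clear(a), holds(b), on(a,a), on(a,b), on(a,f), on(b,b), on(b,f), on(c,a), on(c,f), on(f,c)}
3. move(a,f)  →  {clear(a), clear(f), holds(b), on(a,b), on(a,f), on(b,b), on(b,f), on(c,a), on(c,f), on(f,c), on(f,f)}
optimal plan length = 3; 3 ≤ 4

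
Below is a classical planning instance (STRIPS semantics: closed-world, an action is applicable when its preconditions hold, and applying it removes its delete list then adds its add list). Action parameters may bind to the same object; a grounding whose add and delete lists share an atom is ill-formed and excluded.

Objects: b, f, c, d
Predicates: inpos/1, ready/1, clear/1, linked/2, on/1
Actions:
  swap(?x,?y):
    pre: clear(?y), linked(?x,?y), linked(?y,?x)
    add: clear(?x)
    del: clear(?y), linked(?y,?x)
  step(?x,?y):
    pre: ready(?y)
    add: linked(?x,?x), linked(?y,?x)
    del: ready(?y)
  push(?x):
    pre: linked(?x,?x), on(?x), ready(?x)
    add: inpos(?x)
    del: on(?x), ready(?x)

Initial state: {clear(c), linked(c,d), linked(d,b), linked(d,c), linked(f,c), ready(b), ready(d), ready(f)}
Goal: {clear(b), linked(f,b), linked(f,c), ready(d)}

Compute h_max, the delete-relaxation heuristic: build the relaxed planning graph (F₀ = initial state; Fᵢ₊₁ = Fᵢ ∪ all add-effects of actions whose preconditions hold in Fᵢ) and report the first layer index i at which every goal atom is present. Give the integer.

F0 = init (8 atoms)
F1 = F0 ∪ {clear(d), linked(b,b), linked(b,c), linked(b,d), linked(b,f), linked(c,c), linked(d,d), linked(d,f), linked(f,b), linked(f,d), linked(f,f)}  (19 atoms)
F2 = F1 ∪ {clear(b), clear(f)}  (21 atoms)
goal ⊆ F2  ⇒  h_max = 2

2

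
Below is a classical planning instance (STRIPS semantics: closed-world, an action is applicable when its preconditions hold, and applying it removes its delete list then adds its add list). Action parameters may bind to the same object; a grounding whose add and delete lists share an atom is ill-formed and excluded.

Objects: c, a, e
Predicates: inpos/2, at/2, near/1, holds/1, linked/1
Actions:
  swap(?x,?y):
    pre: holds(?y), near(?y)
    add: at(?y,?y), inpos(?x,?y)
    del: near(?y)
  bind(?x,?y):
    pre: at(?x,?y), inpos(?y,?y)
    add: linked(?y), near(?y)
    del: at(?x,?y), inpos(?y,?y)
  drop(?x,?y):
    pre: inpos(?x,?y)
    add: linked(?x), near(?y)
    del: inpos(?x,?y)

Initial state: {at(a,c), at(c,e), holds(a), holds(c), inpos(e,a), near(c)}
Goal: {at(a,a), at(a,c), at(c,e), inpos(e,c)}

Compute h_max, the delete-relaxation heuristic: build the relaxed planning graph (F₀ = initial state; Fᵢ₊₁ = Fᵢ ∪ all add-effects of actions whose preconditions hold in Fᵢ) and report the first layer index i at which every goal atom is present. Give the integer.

F0 = init (6 atoms)
F1 = F0 ∪ {at(c,c), inpos(a,c), inpos(c,c), inpos(e,c), linked(e), near(a)}  (12 atoms)
F2 = F1 ∪ {at(a,a), inpos(a,a), inpos(c,a), linked(a), linked(c)}  (17 atoms)
goal ⊆ F2  ⇒  h_max = 2

2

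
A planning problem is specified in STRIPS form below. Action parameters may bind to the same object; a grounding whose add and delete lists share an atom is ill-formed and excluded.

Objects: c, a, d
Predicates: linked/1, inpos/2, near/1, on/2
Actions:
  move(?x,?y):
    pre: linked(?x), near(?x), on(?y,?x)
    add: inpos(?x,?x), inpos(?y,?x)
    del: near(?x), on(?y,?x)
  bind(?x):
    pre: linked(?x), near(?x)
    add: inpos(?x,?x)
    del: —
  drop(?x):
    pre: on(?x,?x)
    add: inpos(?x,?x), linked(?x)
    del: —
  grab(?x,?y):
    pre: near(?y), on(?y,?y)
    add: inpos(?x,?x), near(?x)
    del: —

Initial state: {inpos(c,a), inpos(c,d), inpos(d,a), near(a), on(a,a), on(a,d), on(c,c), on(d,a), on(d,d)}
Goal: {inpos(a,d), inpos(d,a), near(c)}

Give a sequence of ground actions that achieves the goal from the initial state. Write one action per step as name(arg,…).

1. drop(d)  →  {inpos(c,a), inpos(c,d), inpos(d,a), inpos(d,d), linked(d), near(a), on(a,a), on(a,d), on(c,c), on(d,a), on(d,d)}
2. grab(c,a)  →  {inpos(c,a), inpos(c,c), inpos(c,d), inpos(d,a), inpos(d,d), linked(d), near(a), near(c), on(a,a), on(a,d), on(c,c), on(d,a), on(d,d)}
3. grab(d,c)  →  {inpos(c,a), inpos(c,c), inpos(c,d), inpos(d,a), inpos(d,d), linked(d), near(a), near(c), near(d), on(a,a), on(a,d), on(c,c), on(d,a), on(d,d)}
4. move(d,a)  →  {inpos(a,d), inpos(c,a), inpos(c,c), inpos(c,d), inpos(d,a), inpos(d,d), linked(d), near(a), near(c), on(a,a), on(c,c), on(d,a), on(d,d)}

drop(d); grab(c,a); grab(d,c); move(d,a)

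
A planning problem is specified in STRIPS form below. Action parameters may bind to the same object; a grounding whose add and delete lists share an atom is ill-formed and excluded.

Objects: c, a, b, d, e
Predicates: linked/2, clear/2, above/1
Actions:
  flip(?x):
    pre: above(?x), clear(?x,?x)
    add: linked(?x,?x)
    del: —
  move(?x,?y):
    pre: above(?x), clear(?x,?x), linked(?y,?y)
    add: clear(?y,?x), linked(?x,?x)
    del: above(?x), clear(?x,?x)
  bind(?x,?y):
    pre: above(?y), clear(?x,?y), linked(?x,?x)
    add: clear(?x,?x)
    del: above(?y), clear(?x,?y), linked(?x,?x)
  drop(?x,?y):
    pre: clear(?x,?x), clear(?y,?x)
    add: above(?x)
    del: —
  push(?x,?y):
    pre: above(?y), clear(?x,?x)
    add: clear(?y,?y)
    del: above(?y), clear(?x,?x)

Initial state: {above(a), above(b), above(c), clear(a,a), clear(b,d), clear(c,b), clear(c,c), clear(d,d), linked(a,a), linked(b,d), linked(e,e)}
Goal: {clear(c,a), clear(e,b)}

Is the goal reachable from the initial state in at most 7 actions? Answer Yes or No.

1. flip(c)  →  {above(a), above(b), above(c), clear(a,a), clear(b,d), clear(c,b), clear(c,c), clear(d,d), linked(a,a), linked(b,d), linked(c,c), linked(e,e)}
2. move(a,c)  →  {above(b), above(c), clear(b,d), clear(c,a), clear(c,b), clear(c,c), clear(d,d), linked(a,a), linked(b,d), linked(c,c), linked(e,e)}
3. push(c,b)  →  {above(c), clear(b,b), clear(b,d), clear(c,a), clear(c,b), clear(d,d), linked(a,a), linked(b,d), linked(c,c), linked(e,e)}
4. drop(b,c)  →  {above(b), above(c), clear(b,b), clear(b,d), clear(c,a), clear(c,b), clear(d,d), linked(a,a), linked(b,d), linked(c,c), linked(e,e)}
5. move(b,e)  →  {above(c), clear(b,d), clear(c,a), clear(c,b), clear(d,d), clear(e,b), linked(a,a), linked(b,b), linked(b,d), linked(c,c), linked(e,e)}
optimal plan length = 5; 5 ≤ 7

Yes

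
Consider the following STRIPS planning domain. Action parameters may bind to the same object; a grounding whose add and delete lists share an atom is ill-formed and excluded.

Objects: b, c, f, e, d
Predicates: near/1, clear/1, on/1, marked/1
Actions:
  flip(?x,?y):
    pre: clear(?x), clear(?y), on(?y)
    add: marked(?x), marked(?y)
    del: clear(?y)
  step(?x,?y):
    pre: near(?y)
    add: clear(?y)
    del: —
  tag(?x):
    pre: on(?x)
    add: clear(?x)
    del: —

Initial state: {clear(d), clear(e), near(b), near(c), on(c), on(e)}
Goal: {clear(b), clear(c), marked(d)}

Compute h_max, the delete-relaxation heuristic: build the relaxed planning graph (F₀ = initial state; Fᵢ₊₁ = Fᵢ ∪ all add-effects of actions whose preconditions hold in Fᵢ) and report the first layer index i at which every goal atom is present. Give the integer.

F0 = init (6 atoms)
F1 = F0 ∪ {clear(b), clear(c), marked(d), marked(e)}  (10 atoms)
goal ⊆ F1  ⇒  h_max = 1

1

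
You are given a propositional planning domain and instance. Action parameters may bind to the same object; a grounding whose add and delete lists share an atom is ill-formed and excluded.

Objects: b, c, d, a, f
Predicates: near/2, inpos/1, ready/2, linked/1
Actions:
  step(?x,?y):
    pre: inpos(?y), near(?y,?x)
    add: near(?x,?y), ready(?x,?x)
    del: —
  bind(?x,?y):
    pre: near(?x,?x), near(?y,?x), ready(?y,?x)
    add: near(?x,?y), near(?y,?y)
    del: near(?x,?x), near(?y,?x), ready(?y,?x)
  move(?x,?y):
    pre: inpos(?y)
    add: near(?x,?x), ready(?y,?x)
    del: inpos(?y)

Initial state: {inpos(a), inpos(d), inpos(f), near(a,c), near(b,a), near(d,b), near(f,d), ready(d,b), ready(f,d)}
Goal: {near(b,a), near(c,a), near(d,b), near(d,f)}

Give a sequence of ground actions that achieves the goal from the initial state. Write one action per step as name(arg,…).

step(c,a); step(d,f)

1. step(c,a)  →  {inpos(a), inpos(d), inpos(f), near(a,c), near(b,a), near(c,a), near(d,b), near(f,d), ready(c,c), ready(d,b), ready(f,d)}
2. step(d,f)  →  {inpos(a), inpos(d), inpos(f), near(a,c), near(b,a), near(c,a), near(d,b), near(d,f), near(f,d), ready(c,c), ready(d,b), ready(d,d), ready(f,d)}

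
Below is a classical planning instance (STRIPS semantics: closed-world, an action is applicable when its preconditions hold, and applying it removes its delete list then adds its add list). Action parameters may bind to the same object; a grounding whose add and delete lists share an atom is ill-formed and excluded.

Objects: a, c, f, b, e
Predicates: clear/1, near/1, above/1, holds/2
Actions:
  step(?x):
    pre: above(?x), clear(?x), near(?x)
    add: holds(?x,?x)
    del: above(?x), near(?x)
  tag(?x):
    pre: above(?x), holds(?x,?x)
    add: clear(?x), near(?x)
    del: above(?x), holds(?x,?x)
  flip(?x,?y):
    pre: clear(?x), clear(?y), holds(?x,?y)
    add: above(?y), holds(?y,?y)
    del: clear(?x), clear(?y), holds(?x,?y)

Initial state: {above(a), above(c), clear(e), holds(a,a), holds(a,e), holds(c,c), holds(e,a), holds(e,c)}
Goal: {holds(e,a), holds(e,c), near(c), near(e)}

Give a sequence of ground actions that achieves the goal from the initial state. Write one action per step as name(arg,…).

1. tag(a)  →  {above(c), clear(a), clear(e), holds(a,e), holds(c,c), holds(e,a), holds(e,c), near(a)}
2. tag(c)  →  {clear(a), clear(c), clear(e), holds(a,e), holds(e,a), holds(e,c), near(a), near(c)}
3. flip(a,e)  →  {above(e), clear(c), holds(e,a), holds(e,c), holds(e,e), near(a), near(c)}
4. tag(e)  →  {clear(c), clear(e), holds(e,a), holds(e,c), near(a), near(c), near(e)}

tag(a); tag(c); flip(a,e); tag(e)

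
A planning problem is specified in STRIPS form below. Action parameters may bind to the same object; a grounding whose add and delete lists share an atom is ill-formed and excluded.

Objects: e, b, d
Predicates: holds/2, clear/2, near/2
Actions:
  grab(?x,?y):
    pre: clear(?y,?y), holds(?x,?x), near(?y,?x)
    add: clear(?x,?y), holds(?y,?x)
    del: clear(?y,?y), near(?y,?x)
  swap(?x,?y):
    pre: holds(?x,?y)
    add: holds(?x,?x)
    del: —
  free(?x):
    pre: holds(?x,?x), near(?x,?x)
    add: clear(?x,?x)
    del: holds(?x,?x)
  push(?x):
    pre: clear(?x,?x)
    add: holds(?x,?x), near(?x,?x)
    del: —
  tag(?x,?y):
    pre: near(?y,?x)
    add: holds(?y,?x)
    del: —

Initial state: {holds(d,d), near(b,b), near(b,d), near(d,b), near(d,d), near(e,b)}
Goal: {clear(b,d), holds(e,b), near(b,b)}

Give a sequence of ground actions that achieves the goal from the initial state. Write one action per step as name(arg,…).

free(d); tag(b,e); tag(b,b); grab(b,d)

1. free(d)  →  {clear(d,d), near(b,b), near(b,d), near(d,b), near(d,d), near(e,b)}
2. tag(b,e)  →  {clear(d,d), holds(e,b), near(b,b), near(b,d), near(d,b), near(d,d), near(e,b)}
3. tag(b,b)  →  {clear(d,d), holds(b,b), holds(e,b), near(b,b), near(b,d), near(d,b), near(d,d), near(e,b)}
4. grab(b,d)  →  {clear(b,d), holds(b,b), holds(d,b), holds(e,b), near(b,b), near(b,d), near(d,d), near(e,b)}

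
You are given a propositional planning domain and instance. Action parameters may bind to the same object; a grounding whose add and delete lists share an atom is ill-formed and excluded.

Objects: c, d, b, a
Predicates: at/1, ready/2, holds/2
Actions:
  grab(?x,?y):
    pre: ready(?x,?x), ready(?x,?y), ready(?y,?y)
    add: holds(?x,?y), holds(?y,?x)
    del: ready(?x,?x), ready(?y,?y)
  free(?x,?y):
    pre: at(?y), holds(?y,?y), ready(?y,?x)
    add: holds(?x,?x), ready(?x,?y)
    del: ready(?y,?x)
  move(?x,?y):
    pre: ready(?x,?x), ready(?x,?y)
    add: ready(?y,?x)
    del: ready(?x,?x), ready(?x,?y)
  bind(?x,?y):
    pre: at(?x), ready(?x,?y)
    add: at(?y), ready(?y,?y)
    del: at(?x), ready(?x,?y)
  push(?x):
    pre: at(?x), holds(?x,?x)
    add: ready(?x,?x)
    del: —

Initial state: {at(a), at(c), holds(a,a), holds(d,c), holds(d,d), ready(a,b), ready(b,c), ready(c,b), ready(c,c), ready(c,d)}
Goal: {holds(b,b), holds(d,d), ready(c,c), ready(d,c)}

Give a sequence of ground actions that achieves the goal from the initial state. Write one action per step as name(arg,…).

1. grab(c,c)  →  {at(a), at(c), holds(a,a), holds(c,c), holds(d,c), holds(d,d), ready(a,b), ready(b,c), ready(c,b), ready(c,d)}
2. free(d,c)  →  {at(a), at(c), holds(a,a), holds(c,c), holds(d,c), holds(d,d), ready(a,b), ready(b,c), ready(c,b), ready(d,c)}
3. free(b,c)  →  {at(a), at(c), holds(a,a), holds(b,b), holds(c,c), holds(d,c), holds(d,d), ready(a,b), ready(b,c), ready(d,c)}
4. push(c)  →  {at(a), at(c), holds(a,a), holds(b,b), holds(c,c), holds(d,c), holds(d,d), ready(a,b), ready(b,c), ready(c,c), ready(d,c)}

grab(c,c); free(d,c); free(b,c); push(c)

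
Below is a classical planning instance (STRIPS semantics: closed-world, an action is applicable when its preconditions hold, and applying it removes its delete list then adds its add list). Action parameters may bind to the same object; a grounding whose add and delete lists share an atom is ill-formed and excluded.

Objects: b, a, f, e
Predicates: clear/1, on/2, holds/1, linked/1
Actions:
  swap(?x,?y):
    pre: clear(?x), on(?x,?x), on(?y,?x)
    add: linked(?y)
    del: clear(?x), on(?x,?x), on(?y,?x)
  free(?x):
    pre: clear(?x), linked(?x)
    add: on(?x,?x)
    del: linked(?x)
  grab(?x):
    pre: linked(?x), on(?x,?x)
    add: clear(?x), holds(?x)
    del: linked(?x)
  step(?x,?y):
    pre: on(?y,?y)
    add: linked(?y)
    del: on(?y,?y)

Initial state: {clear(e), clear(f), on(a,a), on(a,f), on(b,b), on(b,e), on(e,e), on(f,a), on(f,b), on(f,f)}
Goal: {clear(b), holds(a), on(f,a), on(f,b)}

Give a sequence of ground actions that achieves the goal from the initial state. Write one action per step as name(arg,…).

1. swap(f,a)  →  {clear(e), linked(a), on(a,a), on(b,b), on(b,e), on(e,e), on(f,a), on(f,b)}
2. swap(e,b)  →  {linked(a), linked(b), on(a,a), on(b,b), on(f,a), on(f,b)}
3. grab(b)  →  {clear(b), holds(b), linked(a), on(a,a), on(b,b), on(f,a), on(f,b)}
4. grab(a)  →  {clear(a), clear(b), holds(a), holds(b), on(a,a), on(b,b), on(f,a), on(f,b)}

swap(f,a); swap(e,b); grab(b); grab(a)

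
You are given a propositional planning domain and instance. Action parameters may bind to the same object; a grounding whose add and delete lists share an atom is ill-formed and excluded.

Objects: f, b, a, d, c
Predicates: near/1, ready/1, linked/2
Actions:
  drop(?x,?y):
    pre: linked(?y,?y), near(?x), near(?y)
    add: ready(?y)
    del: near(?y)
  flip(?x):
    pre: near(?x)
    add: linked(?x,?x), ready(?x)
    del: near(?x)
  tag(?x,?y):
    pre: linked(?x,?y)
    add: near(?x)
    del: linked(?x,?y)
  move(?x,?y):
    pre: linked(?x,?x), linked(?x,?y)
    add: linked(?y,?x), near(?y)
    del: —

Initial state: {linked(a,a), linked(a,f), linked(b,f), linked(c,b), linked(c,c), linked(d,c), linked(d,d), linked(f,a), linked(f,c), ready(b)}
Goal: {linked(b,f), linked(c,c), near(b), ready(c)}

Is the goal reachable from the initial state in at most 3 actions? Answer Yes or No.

Yes

1. tag(c,c)  →  {linked(a,a), linked(a,f), linked(b,f), linked(c,b), linked(d,c), linked(d,d), linked(f,a), linked(f,c), near(c), ready(b)}
2. flip(c)  →  {linked(a,a), linked(a,f), linked(b,f), linked(c,b), linked(c,c), linked(d,c), linked(d,d), linked(f,a), linked(f,c), ready(b), ready(c)}
3. move(c,b)  →  {linked(a,a), linked(a,f), linked(b,c), linked(b,f), linked(c,b), linked(c,c), linked(d,c), linked(d,d), linked(f,a), linked(f,c), near(b), ready(b), ready(c)}
optimal plan length = 3; 3 ≤ 3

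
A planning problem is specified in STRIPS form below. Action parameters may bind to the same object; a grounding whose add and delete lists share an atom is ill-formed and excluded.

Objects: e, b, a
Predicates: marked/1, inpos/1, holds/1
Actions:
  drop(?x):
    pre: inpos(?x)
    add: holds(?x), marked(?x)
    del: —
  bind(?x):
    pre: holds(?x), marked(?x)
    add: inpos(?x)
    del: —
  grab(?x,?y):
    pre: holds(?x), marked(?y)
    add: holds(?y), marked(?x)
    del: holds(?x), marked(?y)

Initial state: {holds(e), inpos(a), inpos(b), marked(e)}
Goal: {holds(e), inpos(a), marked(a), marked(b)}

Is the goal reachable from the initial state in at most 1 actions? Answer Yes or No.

1. drop(b)  →  {holds(b), holds(e), inpos(a), inpos(b), marked(b), marked(e)}
2. drop(a)  →  {holds(a), holds(b), holds(e), inpos(a), inpos(b), marked(a), marked(b), marked(e)}
optimal plan length = 2; 2 > 1

No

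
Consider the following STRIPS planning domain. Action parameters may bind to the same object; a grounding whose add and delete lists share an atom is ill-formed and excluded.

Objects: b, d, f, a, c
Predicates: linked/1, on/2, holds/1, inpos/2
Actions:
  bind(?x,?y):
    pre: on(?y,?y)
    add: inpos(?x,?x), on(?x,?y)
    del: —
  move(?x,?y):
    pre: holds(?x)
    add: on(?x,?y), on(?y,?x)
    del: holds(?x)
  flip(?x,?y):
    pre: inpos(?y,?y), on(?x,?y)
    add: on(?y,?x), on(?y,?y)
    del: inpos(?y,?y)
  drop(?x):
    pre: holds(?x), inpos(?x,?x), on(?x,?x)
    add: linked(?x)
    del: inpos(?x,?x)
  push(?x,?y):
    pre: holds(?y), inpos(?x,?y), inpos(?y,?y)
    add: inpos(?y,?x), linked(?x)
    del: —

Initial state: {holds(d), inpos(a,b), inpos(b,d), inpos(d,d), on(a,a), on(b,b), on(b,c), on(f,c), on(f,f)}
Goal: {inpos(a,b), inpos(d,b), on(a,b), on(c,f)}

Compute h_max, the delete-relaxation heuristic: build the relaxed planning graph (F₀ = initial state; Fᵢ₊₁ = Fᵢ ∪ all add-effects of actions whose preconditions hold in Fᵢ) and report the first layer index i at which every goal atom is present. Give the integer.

1

F0 = init (9 atoms)
F1 = F0 ∪ {inpos(a,a), inpos(b,b), inpos(c,c), inpos(d,b), inpos(f,f), linked(b), linked(d), on(a,b), on(a,d), on(a,f), on(b,a), on(b,d), on(b,f), on(c,a), on(c,b), on(c,d), on(c,f), on(d,a), on(d,b), on(d,c), on(d,d), on(d,f), on(f,a), on(f,b), on(f,d)}  (34 atoms)
goal ⊆ F1  ⇒  h_max = 1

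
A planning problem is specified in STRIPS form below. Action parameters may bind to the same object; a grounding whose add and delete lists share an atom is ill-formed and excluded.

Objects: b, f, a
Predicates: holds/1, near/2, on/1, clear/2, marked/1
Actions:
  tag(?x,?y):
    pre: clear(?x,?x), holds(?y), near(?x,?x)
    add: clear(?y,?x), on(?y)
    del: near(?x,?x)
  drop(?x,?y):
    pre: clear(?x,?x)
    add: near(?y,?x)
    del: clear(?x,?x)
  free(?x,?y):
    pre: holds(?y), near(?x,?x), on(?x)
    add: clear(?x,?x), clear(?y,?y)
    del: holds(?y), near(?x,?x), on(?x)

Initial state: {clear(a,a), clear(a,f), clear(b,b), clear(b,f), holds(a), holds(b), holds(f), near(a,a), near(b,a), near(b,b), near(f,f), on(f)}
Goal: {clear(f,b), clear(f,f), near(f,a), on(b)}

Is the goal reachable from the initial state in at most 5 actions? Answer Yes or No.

1. tag(b,f)  →  {clear(a,a), clear(a,f), clear(b,b), clear(b,f), clear(f,b), holds(a), holds(b), holds(f), near(a,a), near(b,a), near(f,f), on(f)}
2. tag(a,b)  →  {clear(a,a), clear(a,f), clear(b,a), clear(b,b), clear(b,f), clear(f,b), holds(a), holds(b), holds(f), near(b,a), near(f,f), on(b), on(f)}
3. drop(a,f)  →  {clear(a,f), clear(b,a), clear(b,b), clear(b,f), clear(f,b), holds(a), holds(b), holds(f), near(b,a), near(f,a), near(f,f), on(b), on(f)}
4. free(f,b)  →  {clear(a,f), clear(b,a), clear(b,b), clear(b,f), clear(f,b), clear(f,f), holds(a), holds(f), near(b,a), near(f,a), on(b)}
optimal plan length = 4; 4 ≤ 5

Yes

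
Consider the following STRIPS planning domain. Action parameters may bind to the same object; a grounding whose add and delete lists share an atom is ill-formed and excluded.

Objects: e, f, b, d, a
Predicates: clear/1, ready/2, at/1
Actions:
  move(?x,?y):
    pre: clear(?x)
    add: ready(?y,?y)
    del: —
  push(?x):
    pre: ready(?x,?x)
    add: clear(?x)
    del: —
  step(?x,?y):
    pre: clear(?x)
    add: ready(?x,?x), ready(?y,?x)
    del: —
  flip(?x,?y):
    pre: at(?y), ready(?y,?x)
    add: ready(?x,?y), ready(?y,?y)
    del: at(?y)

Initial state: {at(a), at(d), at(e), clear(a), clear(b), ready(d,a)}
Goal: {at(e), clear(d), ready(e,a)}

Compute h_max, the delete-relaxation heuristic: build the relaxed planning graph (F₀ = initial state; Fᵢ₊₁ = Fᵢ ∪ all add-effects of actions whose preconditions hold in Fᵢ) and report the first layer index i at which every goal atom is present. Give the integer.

F0 = init (6 atoms)
F1 = F0 ∪ {ready(a,a), ready(a,b), ready(a,d), ready(b,a), ready(b,b), ready(d,b), ready(d,d), ready(e,a), ready(e,b), ready(e,e), ready(f,a), ready(f,b), ready(f,f)}  (19 atoms)
F2 = F1 ∪ {clear(d), clear(e), clear(f), ready(a,e), ready(b,d), ready(b,e)}  (25 atoms)
goal ⊆ F2  ⇒  h_max = 2

2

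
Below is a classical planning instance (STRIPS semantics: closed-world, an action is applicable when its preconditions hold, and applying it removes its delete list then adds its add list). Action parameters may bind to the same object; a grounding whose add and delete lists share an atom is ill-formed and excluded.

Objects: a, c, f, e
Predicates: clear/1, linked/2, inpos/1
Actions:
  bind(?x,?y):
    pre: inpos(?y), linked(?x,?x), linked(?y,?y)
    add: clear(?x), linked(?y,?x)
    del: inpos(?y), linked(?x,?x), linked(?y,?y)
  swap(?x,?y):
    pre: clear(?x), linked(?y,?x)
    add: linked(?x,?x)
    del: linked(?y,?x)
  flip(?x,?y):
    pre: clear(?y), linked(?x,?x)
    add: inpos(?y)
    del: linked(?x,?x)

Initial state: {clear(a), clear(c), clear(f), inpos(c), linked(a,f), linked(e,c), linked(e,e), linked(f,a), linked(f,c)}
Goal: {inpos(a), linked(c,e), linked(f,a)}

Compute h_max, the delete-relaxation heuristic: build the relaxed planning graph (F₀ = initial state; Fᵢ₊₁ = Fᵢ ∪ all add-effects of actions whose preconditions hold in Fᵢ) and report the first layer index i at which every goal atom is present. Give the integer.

2

F0 = init (9 atoms)
F1 = F0 ∪ {inpos(a), inpos(f), linked(a,a), linked(c,c), linked(f,f)}  (14 atoms)
F2 = F1 ∪ {clear(e), linked(a,c), linked(a,e), linked(c,a), linked(c,e), linked(c,f), linked(f,e)}  (21 atoms)
goal ⊆ F2  ⇒  h_max = 2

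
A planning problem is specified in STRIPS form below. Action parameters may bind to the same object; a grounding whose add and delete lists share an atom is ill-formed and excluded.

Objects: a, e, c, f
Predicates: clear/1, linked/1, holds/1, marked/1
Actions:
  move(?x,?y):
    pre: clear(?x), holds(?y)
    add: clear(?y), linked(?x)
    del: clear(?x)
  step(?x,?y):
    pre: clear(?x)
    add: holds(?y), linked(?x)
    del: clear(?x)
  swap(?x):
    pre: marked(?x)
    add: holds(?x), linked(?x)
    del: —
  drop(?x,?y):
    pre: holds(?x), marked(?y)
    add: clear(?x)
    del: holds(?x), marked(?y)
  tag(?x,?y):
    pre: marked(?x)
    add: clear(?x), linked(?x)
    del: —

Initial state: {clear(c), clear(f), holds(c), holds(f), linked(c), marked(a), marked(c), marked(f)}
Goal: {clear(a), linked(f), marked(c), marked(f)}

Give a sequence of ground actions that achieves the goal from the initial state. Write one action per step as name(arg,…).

1. move(f,c)  →  {clear(c), holds(c), holds(f), linked(c), linked(f), marked(a), marked(c), marked(f)}
2. tag(a,a)  →  {clear(a), clear(c), holds(c), holds(f), linked(a), linked(c), linked(f), marked(a), marked(c), marked(f)}

move(f,c); tag(a,a)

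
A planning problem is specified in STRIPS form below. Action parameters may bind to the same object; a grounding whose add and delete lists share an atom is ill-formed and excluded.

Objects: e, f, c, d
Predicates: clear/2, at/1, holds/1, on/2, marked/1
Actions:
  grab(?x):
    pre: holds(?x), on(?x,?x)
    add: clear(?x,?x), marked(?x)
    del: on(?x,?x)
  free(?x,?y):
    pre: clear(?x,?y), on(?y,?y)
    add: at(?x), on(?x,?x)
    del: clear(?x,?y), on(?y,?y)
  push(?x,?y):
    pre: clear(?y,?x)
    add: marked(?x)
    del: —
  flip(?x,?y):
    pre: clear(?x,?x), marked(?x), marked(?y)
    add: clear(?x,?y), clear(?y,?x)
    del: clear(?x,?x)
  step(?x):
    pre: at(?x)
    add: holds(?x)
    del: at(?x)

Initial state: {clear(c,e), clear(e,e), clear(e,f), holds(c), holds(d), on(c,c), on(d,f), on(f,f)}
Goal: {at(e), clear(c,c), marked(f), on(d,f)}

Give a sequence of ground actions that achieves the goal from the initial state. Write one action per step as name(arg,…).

1. grab(c)  →  {clear(c,c), clear(c,e), clear(e,e), clear(e,f), holds(c), holds(d), marked(c), on(d,f), on(f,f)}
2. push(f,e)  →  {clear(c,c), clear(c,e), clear(e,e), clear(e,f), holds(c), holds(d), marked(c), marked(f), on(d,f), on(f,f)}
3. free(e,f)  →  {at(e), clear(c,c), clear(c,e), clear(e,e), holds(c), holds(d), marked(c), marked(f), on(d,f), on(e,e)}

grab(c); push(f,e); free(e,f)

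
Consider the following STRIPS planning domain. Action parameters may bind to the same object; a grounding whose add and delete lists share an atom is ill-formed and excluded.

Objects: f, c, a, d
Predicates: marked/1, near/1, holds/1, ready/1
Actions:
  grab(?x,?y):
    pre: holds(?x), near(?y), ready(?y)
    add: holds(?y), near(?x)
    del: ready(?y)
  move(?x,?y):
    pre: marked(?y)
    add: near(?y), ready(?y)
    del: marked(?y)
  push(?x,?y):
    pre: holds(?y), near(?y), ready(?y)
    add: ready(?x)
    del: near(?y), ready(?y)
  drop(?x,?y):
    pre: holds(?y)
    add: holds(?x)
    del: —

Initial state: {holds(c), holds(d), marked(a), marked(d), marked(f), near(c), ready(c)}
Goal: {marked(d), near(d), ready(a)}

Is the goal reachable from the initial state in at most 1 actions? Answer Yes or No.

No

1. grab(d,c)  →  {holds(c), holds(d), marked(a), marked(d), marked(f), near(c), near(d)}
2. move(f,a)  →  {holds(c), holds(d), marked(d), marked(f), near(a), near(c), near(d), ready(a)}
optimal plan length = 2; 2 > 1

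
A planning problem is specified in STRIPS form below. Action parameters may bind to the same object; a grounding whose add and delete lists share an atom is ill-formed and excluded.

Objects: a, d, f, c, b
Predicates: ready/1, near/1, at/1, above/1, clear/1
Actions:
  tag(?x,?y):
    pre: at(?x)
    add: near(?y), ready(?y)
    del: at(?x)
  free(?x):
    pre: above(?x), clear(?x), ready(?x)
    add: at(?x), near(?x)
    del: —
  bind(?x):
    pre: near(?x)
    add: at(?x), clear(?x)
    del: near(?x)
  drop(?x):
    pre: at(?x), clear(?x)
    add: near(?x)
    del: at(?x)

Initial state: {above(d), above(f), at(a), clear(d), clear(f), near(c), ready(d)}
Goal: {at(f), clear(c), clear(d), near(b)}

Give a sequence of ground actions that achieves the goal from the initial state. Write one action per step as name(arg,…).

tag(a,f); free(f); bind(c); tag(c,b)

1. tag(a,f)  →  {above(d), above(f), clear(d), clear(f), near(c), near(f), ready(d), ready(f)}
2. free(f)  →  {above(d), above(f), at(f), clear(d), clear(f), near(c), near(f), ready(d), ready(f)}
3. bind(c)  →  {above(d), above(f), at(c), at(f), clear(c), clear(d), clear(f), near(f), ready(d), ready(f)}
4. tag(c,b)  →  {above(d), above(f), at(f), clear(c), clear(d), clear(f), near(b), near(f), ready(b), ready(d), ready(f)}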